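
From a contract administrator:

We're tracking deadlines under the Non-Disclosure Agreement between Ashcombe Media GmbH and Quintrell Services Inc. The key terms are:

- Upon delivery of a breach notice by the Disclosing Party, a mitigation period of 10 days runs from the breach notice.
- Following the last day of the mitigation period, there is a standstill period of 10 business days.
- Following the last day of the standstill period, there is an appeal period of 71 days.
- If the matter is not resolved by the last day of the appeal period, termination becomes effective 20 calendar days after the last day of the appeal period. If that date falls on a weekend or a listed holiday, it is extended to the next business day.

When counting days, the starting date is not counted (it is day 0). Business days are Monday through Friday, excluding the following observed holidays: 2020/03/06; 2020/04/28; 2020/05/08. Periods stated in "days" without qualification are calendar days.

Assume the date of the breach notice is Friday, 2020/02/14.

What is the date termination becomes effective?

The last day of the mitigation period: 10 calendar days after 2020/02/14 is 2020/02/24.
The last day of the standstill period: 10 business days after Monday, 2020/02/24, skipping weekends and the listed holiday on Mar 6 — Feb 25, Feb 26, Feb 27, Feb 28, Mar 2, Mar 3, Mar 4, Mar 5, Mar 9, Mar 10 — lands on Tuesday, 2020/03/10.
Adding 71 calendar days to 2020/03/10 gives 2020/05/20, which is the last day of the appeal period.
The date termination becomes effective: 2020/05/20 + 20 days = 2020/06/09. 2020/06/09 is a Tuesday and is not a listed holiday, so no roll-forward applies.

2020/06/09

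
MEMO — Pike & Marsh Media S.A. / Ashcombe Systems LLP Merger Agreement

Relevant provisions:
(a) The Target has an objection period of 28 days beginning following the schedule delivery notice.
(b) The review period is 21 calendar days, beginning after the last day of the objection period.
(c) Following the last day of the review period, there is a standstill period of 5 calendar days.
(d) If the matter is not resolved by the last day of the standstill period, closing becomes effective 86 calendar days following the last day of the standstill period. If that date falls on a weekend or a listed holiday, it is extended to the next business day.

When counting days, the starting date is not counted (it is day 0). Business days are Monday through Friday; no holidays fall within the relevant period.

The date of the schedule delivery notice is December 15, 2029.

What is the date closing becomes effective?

The last day of the objection period: 28 calendar days after December 15, 2029 is January 12, 2030.
The last day of the review period: January 12, 2030 + 21 days = February 2, 2030.
The last day of the standstill period: February 2, 2030 + 5 days = February 7, 2030.
The date closing becomes effective: February 7, 2030 + 86 days = May 4, 2030. That falls on a Saturday, so it rolls to the next business day, Monday, May 6, 2030.

May 6, 2030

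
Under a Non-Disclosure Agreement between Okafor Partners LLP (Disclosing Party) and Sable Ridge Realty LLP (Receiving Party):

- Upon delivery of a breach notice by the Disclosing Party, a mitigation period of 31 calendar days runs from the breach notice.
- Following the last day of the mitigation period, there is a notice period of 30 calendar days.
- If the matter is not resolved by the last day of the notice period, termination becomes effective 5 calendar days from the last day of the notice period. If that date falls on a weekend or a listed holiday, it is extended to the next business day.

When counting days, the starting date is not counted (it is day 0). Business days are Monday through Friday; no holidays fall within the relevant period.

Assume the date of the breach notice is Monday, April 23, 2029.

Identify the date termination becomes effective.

June 28, 2029

Adding 31 calendar days to April 23, 2029 gives May 24, 2029, which is the last day of the mitigation period.
Adding 30 calendar days to May 24, 2029 gives June 23, 2029, which is the last day of the notice period.
The date termination becomes effective: 5 calendar days after June 23, 2029 is June 28, 2029. June 28, 2029 is a Thursday, so no roll-forward applies.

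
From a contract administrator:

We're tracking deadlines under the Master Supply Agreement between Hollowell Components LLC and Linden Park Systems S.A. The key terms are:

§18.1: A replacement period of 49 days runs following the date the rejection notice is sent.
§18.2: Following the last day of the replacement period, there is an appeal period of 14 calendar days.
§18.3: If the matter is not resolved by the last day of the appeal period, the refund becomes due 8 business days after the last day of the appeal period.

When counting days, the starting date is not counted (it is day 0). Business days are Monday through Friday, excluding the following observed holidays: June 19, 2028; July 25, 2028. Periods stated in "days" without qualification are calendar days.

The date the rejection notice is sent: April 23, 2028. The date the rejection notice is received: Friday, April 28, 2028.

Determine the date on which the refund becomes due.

July 5, 2028

Adding 49 calendar days to April 23, 2028 gives June 11, 2028, which is the last day of the replacement period.
The last day of the appeal period: 14 calendar days after June 11, 2028 is June 25, 2028.
The date on which the refund becomes due: counting 8 business days from Sunday, June 25, 2028 (Jun 26, Jun 27, Jun 28, Jun 29, Jun 30, Jul 3, Jul 4, Jul 5, skipping weekends) reaches Wednesday, July 5, 2028.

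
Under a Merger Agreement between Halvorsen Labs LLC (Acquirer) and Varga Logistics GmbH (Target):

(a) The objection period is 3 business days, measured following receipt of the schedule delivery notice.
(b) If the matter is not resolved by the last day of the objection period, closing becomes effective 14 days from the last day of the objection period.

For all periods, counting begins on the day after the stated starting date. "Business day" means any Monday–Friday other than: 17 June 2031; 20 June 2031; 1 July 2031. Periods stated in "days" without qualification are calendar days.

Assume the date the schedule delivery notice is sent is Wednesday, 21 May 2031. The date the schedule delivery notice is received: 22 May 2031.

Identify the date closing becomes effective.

The last day of the objection period: 3 business days after Thursday, 22 May 2031, skipping weekends — May 23, May 26, May 27 — lands on Tuesday, 27 May 2031.
The date closing becomes effective: 27 May 2031 + 14 days = 10 June 2031.

10 June 2031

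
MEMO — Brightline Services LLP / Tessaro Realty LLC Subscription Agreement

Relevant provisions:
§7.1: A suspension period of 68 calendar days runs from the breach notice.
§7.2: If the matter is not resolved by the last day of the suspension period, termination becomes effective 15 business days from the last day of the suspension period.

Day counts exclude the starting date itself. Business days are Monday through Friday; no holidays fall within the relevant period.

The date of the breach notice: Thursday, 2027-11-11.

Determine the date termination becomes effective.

The last day of the suspension period: 2027-11-11 + 68 days = 2028-01-18.
The date termination becomes effective: 15 business days after Tuesday, 2028-01-18, skipping weekends — Jan 19, Jan 20, Jan 21, Jan 24, …, Feb 4, Feb 7, Feb 8 — lands on Tuesday, 2028-02-08.

2028-02-08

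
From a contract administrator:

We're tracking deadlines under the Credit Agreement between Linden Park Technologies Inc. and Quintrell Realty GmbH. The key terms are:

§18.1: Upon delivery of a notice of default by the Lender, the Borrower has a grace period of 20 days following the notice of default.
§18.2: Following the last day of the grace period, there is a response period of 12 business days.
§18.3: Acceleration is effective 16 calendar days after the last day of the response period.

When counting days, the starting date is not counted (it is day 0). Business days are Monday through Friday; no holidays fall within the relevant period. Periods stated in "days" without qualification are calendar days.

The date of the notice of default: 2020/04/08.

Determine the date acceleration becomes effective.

2020/05/30

The last day of the grace period: 20 calendar days after 2020/04/08 is 2020/04/28.
From Tuesday, 2020/04/28, 12 business days (Apr 29, Apr 30, May 1, May 4, …, May 12, May 13, May 14, skipping weekends) brings us to Thursday, 2020/05/14, which is the last day of the response period.
The date acceleration becomes effective: 16 calendar days after 2020/05/14 is 2020/05/30.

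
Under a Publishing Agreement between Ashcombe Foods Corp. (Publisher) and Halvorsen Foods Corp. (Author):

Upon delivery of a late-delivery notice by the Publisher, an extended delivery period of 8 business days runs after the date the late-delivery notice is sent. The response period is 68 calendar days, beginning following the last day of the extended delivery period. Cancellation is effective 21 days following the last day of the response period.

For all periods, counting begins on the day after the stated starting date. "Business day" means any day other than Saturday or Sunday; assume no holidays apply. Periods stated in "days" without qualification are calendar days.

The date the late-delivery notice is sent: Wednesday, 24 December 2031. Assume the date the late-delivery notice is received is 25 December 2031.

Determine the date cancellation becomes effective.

From Wednesday, 24 December 2031, 8 business days (Dec 25, Dec 26, Dec 29, Dec 30, Dec 31, Jan 1, Jan 2, Jan 5, skipping weekends) brings us to Monday, 5 January 2032, which is the last day of the extended delivery period.
The last day of the response period: 68 calendar days after 5 January 2032 is 13 March 2032.
The date cancellation becomes effective: 21 calendar days after 13 March 2032 is 3 April 2032.

3 April 2032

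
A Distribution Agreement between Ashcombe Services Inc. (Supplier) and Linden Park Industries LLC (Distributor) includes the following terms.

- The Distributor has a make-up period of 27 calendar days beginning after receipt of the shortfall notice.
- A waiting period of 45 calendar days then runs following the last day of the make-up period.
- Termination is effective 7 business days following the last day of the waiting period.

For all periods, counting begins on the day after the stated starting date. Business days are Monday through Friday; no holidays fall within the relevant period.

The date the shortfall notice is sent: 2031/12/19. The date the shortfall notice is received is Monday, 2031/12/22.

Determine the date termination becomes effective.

Adding 27 calendar days to 2031/12/22 gives 2032/01/18, which is the last day of the make-up period.
The last day of the waiting period: 2032/01/18 + 45 days = 2032/03/03.
From Wednesday, 2032/03/03, 7 business days (Mar 4, Mar 5, Mar 8, Mar 9, Mar 10, Mar 11, Mar 12, skipping weekends) brings us to Friday, 2032/03/12, which is the date termination becomes effective.

2032/03/12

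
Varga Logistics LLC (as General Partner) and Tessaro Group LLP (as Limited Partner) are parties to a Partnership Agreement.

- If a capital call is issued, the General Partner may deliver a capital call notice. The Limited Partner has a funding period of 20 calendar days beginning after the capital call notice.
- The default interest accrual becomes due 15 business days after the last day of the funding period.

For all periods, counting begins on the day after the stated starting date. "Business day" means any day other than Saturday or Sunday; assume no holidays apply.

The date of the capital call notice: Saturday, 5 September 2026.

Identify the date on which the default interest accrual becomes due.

16 October 2026

Adding 20 calendar days to 5 September 2026 gives 25 September 2026, which is the last day of the funding period.
The date on which the default interest accrual becomes due: counting 15 business days from Friday, 25 September 2026 (Sep 28, Sep 29, Sep 30, Oct 1, …, Oct 14, Oct 15, Oct 16, skipping weekends) reaches Friday, 16 October 2026.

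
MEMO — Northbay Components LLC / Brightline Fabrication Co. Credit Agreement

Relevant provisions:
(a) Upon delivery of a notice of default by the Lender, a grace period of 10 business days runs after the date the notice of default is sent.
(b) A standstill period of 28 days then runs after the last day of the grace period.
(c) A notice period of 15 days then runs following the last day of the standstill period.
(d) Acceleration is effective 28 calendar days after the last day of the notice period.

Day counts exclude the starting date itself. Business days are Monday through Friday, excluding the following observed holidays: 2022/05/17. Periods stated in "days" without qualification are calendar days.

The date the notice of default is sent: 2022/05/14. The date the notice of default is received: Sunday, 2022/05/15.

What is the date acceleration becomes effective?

2022/08/09

The last day of the grace period: counting 10 business days from Saturday, 2022/05/14 (May 16, May 18, May 19, May 20, May 23, May 24, May 25, May 26, May 27, May 30, skipping weekends and the listed holiday on May 17) reaches Monday, 2022/05/30.
The last day of the standstill period: 28 calendar days after 2022/05/30 is 2022/06/27.
The last day of the notice period: 15 calendar days after 2022/06/27 is 2022/07/12.
Adding 28 calendar days to 2022/07/12 gives 2022/08/09, which is the date acceleration becomes effective.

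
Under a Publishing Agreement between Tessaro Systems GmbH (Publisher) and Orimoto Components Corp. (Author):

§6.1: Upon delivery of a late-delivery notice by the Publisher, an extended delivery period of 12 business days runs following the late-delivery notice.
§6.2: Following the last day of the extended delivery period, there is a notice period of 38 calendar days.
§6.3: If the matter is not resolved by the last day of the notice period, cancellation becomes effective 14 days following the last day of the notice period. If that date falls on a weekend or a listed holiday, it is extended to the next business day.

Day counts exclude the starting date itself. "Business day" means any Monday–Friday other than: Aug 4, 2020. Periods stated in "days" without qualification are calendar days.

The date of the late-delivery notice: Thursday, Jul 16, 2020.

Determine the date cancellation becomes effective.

Sep 24, 2020

From Thursday, Jul 16, 2020, 12 business days (Jul 17, Jul 20, Jul 21, Jul 22, …, Jul 30, Jul 31, Aug 3, skipping weekends) brings us to Monday, Aug 3, 2020, which is the last day of the extended delivery period.
Adding 38 calendar days to Aug 3, 2020 gives Sep 10, 2020, which is the last day of the notice period.
Adding 14 calendar days to Sep 10, 2020 gives Sep 24, 2020, which is the date cancellation becomes effective. Sep 24, 2020 is a Thursday and is not a listed holiday, so no roll-forward applies.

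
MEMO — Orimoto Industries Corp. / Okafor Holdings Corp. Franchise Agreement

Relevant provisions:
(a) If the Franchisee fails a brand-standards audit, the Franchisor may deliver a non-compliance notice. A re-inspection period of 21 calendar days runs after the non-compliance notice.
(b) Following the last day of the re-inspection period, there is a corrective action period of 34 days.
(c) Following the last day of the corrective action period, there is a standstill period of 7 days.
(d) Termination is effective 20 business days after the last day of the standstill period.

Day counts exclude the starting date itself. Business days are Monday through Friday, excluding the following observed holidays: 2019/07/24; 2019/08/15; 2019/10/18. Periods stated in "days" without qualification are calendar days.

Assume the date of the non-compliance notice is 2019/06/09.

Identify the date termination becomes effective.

2019/09/09

The last day of the re-inspection period: 21 calendar days after 2019/06/09 is 2019/06/30.
Adding 34 calendar days to 2019/06/30 gives 2019/08/03, which is the last day of the corrective action period.
Adding 7 calendar days to 2019/08/03 gives 2019/08/10, which is the last day of the standstill period.
The date termination becomes effective: counting 20 business days from Saturday, 2019/08/10 (Aug 12, Aug 13, Aug 14, Aug 16, …, Sep 5, Sep 6, Sep 9, skipping weekends and the listed holiday on Aug 15) reaches Monday, 2019/09/09.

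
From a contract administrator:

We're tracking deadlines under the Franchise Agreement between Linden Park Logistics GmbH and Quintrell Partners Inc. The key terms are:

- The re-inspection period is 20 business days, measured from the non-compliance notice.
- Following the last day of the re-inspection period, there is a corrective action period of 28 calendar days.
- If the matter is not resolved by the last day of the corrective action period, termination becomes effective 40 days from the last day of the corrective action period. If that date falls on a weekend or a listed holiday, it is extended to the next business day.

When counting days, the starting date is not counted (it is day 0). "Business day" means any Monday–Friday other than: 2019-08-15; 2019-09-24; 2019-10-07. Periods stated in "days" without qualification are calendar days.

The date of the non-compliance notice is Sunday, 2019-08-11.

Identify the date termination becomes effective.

The last day of the re-inspection period: 20 business days after Sunday, 2019-08-11, skipping weekends and the listed holiday on Aug 15 — Aug 12, Aug 13, Aug 14, Aug 16, …, Sep 5, Sep 6, Sep 9 — lands on Monday, 2019-09-09.
Adding 28 calendar days to 2019-09-09 gives 2019-10-07, which is the last day of the corrective action period.
The date termination becomes effective: 40 calendar days after 2019-10-07 is 2019-11-16. That falls on a Saturday, so it rolls to the next business day, Monday, 2019-11-18.

2019-11-18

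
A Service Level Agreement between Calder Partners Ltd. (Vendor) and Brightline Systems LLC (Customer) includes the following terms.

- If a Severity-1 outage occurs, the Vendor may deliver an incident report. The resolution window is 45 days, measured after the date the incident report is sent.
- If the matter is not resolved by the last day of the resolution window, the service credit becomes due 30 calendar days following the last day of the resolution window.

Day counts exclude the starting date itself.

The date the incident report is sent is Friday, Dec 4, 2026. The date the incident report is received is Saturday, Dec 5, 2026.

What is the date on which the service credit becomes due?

The last day of the resolution window: Dec 4, 2026 + 45 days = Jan 18, 2027.
Adding 30 calendar days to Jan 18, 2027 gives Feb 17, 2027, which is the date on which the service credit becomes due.

Feb 17, 2027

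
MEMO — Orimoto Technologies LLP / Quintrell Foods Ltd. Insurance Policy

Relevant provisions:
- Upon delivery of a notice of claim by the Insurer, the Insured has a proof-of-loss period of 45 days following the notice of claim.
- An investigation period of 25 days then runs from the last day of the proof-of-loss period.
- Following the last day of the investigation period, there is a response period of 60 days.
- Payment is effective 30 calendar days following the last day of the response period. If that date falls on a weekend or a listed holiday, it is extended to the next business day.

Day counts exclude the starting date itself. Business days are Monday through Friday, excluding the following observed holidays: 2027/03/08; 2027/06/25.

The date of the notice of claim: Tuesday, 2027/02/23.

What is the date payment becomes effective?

The last day of the proof-of-loss period: 2027/02/23 + 45 days = 2027/04/09.
The last day of the investigation period: 25 calendar days after 2027/04/09 is 2027/05/04.
The last day of the response period: 2027/05/04 + 60 days = 2027/07/03.
The date payment becomes effective: 30 calendar days after 2027/07/03 is 2027/08/02. 2027/08/02 is a Monday and is not a listed holiday, so no roll-forward applies.

2027/08/02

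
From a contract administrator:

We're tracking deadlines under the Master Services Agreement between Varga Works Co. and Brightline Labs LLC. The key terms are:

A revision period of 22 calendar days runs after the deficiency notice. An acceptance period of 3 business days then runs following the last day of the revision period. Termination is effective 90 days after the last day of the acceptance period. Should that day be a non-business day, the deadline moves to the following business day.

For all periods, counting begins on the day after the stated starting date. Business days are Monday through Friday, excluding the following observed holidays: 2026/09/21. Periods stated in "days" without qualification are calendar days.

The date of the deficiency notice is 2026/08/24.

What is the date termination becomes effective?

2026/12/17

Adding 22 calendar days to 2026/08/24 gives 2026/09/15, which is the last day of the revision period.
The last day of the acceptance period: counting 3 business days from Tuesday, 2026/09/15 (Sep 16, Sep 17, Sep 18, skipping weekends) reaches Friday, 2026/09/18.
Adding 90 calendar days to 2026/09/18 gives 2026/12/17, which is the date termination becomes effective. 2026/12/17 is a Thursday and is not a listed holiday, so no roll-forward applies.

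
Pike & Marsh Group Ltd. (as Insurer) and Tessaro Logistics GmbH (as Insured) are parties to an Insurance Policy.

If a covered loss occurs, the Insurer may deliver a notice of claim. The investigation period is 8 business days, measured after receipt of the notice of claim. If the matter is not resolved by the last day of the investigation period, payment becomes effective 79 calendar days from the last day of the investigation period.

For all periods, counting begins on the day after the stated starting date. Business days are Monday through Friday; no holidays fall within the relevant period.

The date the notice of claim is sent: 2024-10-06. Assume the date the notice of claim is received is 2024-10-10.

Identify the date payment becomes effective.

The last day of the investigation period: 8 business days after Thursday, 2024-10-10, skipping weekends — Oct 11, Oct 14, Oct 15, Oct 16, Oct 17, Oct 18, Oct 21, Oct 22 — lands on Tuesday, 2024-10-22.
The date payment becomes effective: 79 calendar days after 2024-10-22 is 2025-01-09.

2025-01-09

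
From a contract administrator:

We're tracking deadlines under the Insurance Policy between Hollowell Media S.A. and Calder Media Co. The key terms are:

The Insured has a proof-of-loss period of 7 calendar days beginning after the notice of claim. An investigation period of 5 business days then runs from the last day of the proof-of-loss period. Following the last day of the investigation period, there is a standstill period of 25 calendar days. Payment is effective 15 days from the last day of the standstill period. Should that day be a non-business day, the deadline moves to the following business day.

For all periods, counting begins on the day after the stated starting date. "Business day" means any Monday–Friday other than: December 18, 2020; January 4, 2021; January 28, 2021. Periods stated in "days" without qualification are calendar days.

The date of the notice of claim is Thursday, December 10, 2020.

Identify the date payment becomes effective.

Adding 7 calendar days to December 10, 2020 gives December 17, 2020, which is the last day of the proof-of-loss period.
The last day of the investigation period: counting 5 business days from Thursday, December 17, 2020 (Dec 21, Dec 22, Dec 23, Dec 24, Dec 25, skipping weekends and the listed holiday on Dec 18) reaches Friday, December 25, 2020.
Adding 25 calendar days to December 25, 2020 gives January 19, 2021, which is the last day of the standstill period.
Adding 15 calendar days to January 19, 2021 gives February 3, 2021, which is the date payment becomes effective. February 3, 2021 is a Wednesday and is not a listed holiday, so no roll-forward applies.

February 3, 2021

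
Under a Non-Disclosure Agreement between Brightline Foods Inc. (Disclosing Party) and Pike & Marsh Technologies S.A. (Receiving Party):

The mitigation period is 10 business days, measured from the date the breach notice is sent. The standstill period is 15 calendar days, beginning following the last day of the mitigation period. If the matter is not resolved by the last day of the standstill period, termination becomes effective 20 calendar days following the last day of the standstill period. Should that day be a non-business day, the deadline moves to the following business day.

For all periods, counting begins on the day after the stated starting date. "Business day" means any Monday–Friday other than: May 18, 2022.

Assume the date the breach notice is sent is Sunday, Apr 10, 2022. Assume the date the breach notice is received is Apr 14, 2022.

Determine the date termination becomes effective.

The last day of the mitigation period: counting 10 business days from Sunday, Apr 10, 2022 (Apr 11, Apr 12, Apr 13, Apr 14, Apr 15, Apr 18, Apr 19, Apr 20, Apr 21, Apr 22, skipping weekends) reaches Friday, Apr 22, 2022.
The last day of the standstill period: 15 calendar days after Apr 22, 2022 is May 7, 2022.
The date termination becomes effective: 20 calendar days after May 7, 2022 is May 27, 2022. May 27, 2022 is a Friday and is not a listed holiday, so no roll-forward applies.

May 27, 2022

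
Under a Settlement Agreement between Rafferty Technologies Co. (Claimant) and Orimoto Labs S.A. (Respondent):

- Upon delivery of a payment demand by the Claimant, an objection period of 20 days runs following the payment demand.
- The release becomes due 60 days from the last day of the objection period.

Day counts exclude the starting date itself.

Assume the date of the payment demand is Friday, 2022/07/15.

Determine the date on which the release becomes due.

2022/10/03

The last day of the objection period: 2022/07/15 + 20 days = 2022/08/04.
The date on which the release becomes due: 60 calendar days after 2022/08/04 is 2022/10/03.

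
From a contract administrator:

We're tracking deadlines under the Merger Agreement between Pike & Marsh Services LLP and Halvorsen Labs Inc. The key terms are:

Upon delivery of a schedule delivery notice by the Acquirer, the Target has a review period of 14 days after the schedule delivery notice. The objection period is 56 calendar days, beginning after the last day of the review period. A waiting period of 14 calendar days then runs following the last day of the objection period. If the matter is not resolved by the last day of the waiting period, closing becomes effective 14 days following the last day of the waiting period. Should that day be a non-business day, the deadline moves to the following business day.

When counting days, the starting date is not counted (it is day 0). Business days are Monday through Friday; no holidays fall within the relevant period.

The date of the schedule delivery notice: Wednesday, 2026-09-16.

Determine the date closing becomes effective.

2026-12-23

The last day of the review period: 14 calendar days after 2026-09-16 is 2026-09-30.
Adding 56 calendar days to 2026-09-30 gives 2026-11-25, which is the last day of the objection period.
The last day of the waiting period: 14 calendar days after 2026-11-25 is 2026-12-09.
The date closing becomes effective: 2026-12-09 + 14 days = 2026-12-23. 2026-12-23 is a Wednesday, so no roll-forward applies.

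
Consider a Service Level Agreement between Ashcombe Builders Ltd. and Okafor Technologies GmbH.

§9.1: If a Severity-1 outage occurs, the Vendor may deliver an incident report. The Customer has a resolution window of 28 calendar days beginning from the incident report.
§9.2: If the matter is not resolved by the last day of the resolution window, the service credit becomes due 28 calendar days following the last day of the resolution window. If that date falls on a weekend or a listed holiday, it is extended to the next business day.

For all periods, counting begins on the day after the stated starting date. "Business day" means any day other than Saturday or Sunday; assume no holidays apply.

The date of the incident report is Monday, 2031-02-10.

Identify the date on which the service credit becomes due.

The last day of the resolution window: 2031-02-10 + 28 days = 2031-03-10.
Adding 28 calendar days to 2031-03-10 gives 2031-04-07, which is the date on which the service credit becomes due. 2031-04-07 is a Monday, so no roll-forward applies.

2031-04-07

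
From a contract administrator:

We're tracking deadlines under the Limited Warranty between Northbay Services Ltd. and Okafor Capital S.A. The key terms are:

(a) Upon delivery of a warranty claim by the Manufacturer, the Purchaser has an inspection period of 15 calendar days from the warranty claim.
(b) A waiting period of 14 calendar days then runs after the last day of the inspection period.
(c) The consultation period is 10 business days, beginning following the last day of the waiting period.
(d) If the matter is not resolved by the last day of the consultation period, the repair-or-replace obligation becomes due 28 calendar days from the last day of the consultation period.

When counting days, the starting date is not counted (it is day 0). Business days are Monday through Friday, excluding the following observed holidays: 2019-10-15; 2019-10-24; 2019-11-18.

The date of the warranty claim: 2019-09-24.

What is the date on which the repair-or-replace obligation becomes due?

The last day of the inspection period: 15 calendar days after 2019-09-24 is 2019-10-09.
Adding 14 calendar days to 2019-10-09 gives 2019-10-23, which is the last day of the waiting period.
From Wednesday, 2019-10-23, 10 business days (Oct 25, Oct 28, Oct 29, Oct 30, Oct 31, Nov 1, Nov 4, Nov 5, Nov 6, Nov 7, skipping weekends and the listed holiday on Oct 24) brings us to Thursday, 2019-11-07, which is the last day of the consultation period.
The date on which the repair-or-replace obligation becomes due: 2019-11-07 + 28 days = 2019-12-05.

2019-12-05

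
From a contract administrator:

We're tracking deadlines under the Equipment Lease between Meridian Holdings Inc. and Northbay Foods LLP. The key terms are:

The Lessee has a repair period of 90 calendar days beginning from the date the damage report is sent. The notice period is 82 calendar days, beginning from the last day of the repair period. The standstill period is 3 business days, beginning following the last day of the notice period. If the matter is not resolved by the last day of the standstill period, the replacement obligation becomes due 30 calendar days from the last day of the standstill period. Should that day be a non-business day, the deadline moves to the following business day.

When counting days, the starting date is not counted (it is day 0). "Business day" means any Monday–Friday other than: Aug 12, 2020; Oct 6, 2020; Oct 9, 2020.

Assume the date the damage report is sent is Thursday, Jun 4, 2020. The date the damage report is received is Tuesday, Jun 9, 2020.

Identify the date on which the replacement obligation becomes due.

Dec 28, 2020

The last day of the repair period: Jun 4, 2020 + 90 days = Sep 2, 2020.
Adding 82 calendar days to Sep 2, 2020 gives Nov 23, 2020, which is the last day of the notice period.
The last day of the standstill period: 3 business days after Monday, Nov 23, 2020, skipping weekends — Nov 24, Nov 25, Nov 26 — lands on Thursday, Nov 26, 2020.
The date on which the replacement obligation becomes due: 30 calendar days after Nov 26, 2020 is Dec 26, 2020. That falls on a Saturday, so it rolls to the next business day, Monday, Dec 28, 2020.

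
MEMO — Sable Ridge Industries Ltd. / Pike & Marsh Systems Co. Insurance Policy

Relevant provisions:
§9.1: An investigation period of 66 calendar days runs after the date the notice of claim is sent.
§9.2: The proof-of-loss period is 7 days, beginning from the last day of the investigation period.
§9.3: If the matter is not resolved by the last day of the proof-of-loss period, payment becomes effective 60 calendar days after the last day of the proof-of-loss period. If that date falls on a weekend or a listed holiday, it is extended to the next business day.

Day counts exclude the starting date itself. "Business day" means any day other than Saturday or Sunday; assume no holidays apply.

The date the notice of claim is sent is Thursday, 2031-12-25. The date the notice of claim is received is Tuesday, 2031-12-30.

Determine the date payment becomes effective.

2032-05-06

The last day of the investigation period: 66 calendar days after 2031-12-25 is 2032-02-29.
The last day of the proof-of-loss period: 2032-02-29 + 7 days = 2032-03-07.
The date payment becomes effective: 2032-03-07 + 60 days = 2032-05-06. 2032-05-06 is a Thursday, so no roll-forward applies.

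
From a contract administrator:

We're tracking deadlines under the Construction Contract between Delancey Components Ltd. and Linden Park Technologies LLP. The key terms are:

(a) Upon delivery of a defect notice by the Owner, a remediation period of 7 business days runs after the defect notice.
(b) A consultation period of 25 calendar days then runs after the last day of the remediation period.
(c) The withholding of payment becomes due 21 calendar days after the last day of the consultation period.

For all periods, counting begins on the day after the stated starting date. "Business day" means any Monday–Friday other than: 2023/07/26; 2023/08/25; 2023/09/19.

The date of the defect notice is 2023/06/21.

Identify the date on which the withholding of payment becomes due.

From Wednesday, 2023/06/21, 7 business days (Jun 22, Jun 23, Jun 26, Jun 27, Jun 28, Jun 29, Jun 30, skipping weekends) brings us to Friday, 2023/06/30, which is the last day of the remediation period.
The last day of the consultation period: 25 calendar days after 2023/06/30 is 2023/07/25.
The date on which the withholding of payment becomes due: 21 calendar days after 2023/07/25 is 2023/08/15.

2023/08/15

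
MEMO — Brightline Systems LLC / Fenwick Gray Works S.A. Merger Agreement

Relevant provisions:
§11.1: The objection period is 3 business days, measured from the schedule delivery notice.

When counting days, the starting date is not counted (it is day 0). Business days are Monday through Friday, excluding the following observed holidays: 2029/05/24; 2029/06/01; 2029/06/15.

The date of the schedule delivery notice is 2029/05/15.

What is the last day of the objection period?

2029/05/18

The last day of the objection period: counting 3 business days from Tuesday, 2029/05/15 (May 16, May 17, May 18, skipping weekends) reaches Friday, 2029/05/18.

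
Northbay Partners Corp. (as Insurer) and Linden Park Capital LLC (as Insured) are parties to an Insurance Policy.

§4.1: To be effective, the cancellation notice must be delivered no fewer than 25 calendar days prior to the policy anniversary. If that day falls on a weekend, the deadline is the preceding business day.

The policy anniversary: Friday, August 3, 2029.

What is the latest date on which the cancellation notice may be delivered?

July 9, 2029

August 3, 2029 minus 25 days is July 9, 2029. That is a Monday, so no adjustment is needed.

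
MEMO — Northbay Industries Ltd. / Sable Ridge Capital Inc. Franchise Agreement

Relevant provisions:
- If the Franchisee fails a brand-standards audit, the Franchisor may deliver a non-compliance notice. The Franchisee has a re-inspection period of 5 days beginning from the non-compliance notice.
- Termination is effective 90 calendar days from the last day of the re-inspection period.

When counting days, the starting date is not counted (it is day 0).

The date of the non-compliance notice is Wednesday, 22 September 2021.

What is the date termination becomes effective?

The last day of the re-inspection period: 5 calendar days after 22 September 2021 is 27 September 2021.
The date termination becomes effective: 90 calendar days after 27 September 2021 is 26 December 2021.

26 December 2021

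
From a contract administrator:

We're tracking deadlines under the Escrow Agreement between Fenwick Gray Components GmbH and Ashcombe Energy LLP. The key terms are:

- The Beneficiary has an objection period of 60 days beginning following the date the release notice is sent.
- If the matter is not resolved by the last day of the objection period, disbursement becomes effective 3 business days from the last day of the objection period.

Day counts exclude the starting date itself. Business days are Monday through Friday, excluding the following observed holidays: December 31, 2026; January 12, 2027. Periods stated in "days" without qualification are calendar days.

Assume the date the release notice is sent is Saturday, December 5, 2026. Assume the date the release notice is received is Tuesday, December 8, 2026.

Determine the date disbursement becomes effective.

The last day of the objection period: December 5, 2026 + 60 days = February 3, 2027.
The date disbursement becomes effective: counting 3 business days from Wednesday, February 3, 2027 (Feb 4, Feb 5, Feb 8, skipping weekends) reaches Monday, February 8, 2027.

February 8, 2027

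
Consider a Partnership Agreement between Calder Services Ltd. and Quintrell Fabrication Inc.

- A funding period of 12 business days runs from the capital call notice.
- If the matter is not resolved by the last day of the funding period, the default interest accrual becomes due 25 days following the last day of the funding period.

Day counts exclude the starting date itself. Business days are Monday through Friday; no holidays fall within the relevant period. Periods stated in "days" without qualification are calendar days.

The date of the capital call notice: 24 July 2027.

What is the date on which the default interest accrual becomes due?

4 September 2027

The last day of the funding period: 12 business days after Saturday, 24 July 2027, skipping weekends — Jul 26, Jul 27, Jul 28, Jul 29, …, Aug 6, Aug 9, Aug 10 — lands on Tuesday, 10 August 2027.
The date on which the default interest accrual becomes due: 10 August 2027 + 25 days = 4 September 2027.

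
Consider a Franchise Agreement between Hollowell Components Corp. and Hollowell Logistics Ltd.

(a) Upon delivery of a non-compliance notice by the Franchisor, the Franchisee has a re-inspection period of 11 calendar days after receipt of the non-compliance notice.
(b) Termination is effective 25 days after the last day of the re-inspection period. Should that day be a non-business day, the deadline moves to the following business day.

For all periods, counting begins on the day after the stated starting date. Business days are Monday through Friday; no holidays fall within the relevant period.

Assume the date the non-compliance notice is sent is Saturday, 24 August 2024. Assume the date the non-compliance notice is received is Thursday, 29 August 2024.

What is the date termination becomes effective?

Adding 11 calendar days to 29 August 2024 gives 9 September 2024, which is the last day of the re-inspection period.
The date termination becomes effective: 9 September 2024 + 25 days = 4 October 2024. 4 October 2024 is a Friday, so no roll-forward applies.

4 October 2024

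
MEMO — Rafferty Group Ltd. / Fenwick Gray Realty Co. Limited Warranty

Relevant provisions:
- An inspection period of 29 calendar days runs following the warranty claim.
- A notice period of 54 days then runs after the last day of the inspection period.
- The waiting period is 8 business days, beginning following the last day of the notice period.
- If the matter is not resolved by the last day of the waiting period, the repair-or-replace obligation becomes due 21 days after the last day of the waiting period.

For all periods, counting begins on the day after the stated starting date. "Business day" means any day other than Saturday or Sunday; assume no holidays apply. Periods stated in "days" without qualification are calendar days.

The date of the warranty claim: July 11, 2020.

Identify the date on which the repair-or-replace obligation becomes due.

Adding 29 calendar days to July 11, 2020 gives August 9, 2020, which is the last day of the inspection period.
The last day of the notice period: 54 calendar days after August 9, 2020 is October 2, 2020.
The last day of the waiting period: 8 business days after Friday, October 2, 2020, skipping weekends — Oct 5, Oct 6, Oct 7, Oct 8, Oct 9, Oct 12, Oct 13, Oct 14 — lands on Wednesday, October 14, 2020.
The date on which the repair-or-replace obligation becomes due: 21 calendar days after October 14, 2020 is November 4, 2020.

November 4, 2020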